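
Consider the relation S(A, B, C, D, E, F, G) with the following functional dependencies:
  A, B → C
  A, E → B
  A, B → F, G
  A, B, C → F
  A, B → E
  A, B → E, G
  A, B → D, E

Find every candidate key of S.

No FD produces {A}, so it must be in every candidate key.
Closure of {A, B} is {A, B, C, D, E, F, G}, the whole schema; {A, B} is a candidate key.
Closure of {A, E} is {A, B, C, D, E, F, G}, the whole schema; {A, E} is a candidate key.
No proper subset of any of these is a key, and no other minimal superkey exists.

{A, B}, {A, E}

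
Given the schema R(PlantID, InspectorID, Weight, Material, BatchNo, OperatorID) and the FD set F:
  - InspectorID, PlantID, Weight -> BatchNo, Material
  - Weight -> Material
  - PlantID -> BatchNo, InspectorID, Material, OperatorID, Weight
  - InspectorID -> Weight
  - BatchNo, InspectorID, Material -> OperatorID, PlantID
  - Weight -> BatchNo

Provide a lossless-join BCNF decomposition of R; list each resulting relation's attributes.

Candidate keys of the original relation: {InspectorID}, {PlantID}.
Within {BatchNo, InspectorID, Material, OperatorID, PlantID, Weight}: {Weight}⁺ ∩ {BatchNo, InspectorID, Material, OperatorID, PlantID, Weight} = {BatchNo, Material, Weight}, not the whole set, so Weight -> BatchNo, Material violates BCNF; decompose into {BatchNo, Material, Weight} and {InspectorID, OperatorID, PlantID, Weight}.
{BatchNo, Material, Weight}: every determinant is a superkey — BCNF.
{InspectorID, OperatorID, PlantID, Weight}: every determinant is a superkey — BCNF.

{BatchNo, Material, Weight}; {InspectorID, OperatorID, PlantID, Weight}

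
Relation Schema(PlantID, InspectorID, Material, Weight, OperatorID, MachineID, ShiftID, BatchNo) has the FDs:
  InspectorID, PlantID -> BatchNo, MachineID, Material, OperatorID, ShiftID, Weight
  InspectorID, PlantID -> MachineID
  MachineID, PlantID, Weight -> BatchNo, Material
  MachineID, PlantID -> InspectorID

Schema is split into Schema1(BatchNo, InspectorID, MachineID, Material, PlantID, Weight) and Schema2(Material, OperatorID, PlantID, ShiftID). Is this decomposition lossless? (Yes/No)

The shared attributes are {Material, PlantID} and {Material, PlantID}⁺ = {Material, PlantID}.
The closure covers neither Schema1 nor Schema2 entirely; the join is not lossless.

No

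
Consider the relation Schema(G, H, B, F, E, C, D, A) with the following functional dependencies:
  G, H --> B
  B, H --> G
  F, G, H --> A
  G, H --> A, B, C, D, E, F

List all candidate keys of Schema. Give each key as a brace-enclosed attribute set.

{B, H}, {G, H}

{H} never appears on the right of any FD, so every key must include it.
{B, H} is a candidate key since {B, H}⁺ = {A, B, C, D, E, F, G, H} covers every attribute.
{G, H} is a candidate key since {G, H}⁺ = {A, B, C, D, E, F, G, H} covers every attribute.
These are minimal and exhaustive — every other superkey contains one of them.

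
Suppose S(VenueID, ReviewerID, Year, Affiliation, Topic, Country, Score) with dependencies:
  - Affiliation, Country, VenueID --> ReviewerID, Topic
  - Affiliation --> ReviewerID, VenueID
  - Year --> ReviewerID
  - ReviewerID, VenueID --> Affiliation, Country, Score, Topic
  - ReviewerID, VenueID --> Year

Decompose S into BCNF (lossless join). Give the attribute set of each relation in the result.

Candidate keys of the original relation: {Affiliation}, {ReviewerID, VenueID}, {VenueID, Year}.
Within {Affiliation, Country, ReviewerID, Score, Topic, VenueID, Year}: {Year}⁺ ∩ {Affiliation, Country, ReviewerID, Score, Topic, VenueID, Year} = {ReviewerID, Year}, not the whole set, so Year --> ReviewerID violates BCNF; decompose into {ReviewerID, Year} and {Affiliation, Country, Score, Topic, VenueID, Year}.
{ReviewerID, Year} has no BCNF violation.
{Affiliation, Country, Score, Topic, VenueID, Year} has no BCNF violation.

{Affiliation, Country, Score, Topic, VenueID, Year}; {ReviewerID, Year}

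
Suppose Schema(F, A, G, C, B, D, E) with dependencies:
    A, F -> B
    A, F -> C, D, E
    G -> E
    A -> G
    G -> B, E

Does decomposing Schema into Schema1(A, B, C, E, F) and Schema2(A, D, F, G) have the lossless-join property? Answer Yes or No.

Yes

Common attributes: {A, F}; their closure is {A, B, C, D, E, F, G}.
Since Schema1 ⊆ {A, B, C, D, E, F, G}, the intersection is a superkey of Schema1; the decomposition is lossless.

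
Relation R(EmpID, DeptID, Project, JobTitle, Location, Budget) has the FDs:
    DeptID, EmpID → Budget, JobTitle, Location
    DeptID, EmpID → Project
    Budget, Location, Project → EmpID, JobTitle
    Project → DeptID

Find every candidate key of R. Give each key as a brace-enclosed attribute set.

{DeptID, EmpID} is a candidate key since {DeptID, EmpID}⁺ = {Budget, DeptID, EmpID, JobTitle, Location, Project} covers every attribute.
{EmpID, Project} is a candidate key since {EmpID, Project}⁺ = {Budget, DeptID, EmpID, JobTitle, Location, Project} covers every attribute.
{Budget, Location, Project} is a candidate key since {Budget, Location, Project}⁺ = {Budget, DeptID, EmpID, JobTitle, Location, Project} covers every attribute.
No proper subset of any of these is a key, and no other minimal superkey exists.

{Budget, Location, Project}, {DeptID, EmpID}, {EmpID, Project}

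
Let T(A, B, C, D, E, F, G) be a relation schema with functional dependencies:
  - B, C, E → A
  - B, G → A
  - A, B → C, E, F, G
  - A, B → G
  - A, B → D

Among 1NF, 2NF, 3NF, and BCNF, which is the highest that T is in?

BCNF

Candidate keys: {A, B}, {B, C, E}, {B, G}. Prime attributes: {A, B, C, E, G}.
The left-hand side of every FD is a superkey, so BCNF is satisfied.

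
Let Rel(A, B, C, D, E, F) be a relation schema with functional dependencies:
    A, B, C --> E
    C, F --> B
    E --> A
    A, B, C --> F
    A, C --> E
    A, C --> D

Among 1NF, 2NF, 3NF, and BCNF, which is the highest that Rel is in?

1NF

Candidate keys: {A, B, C}, {A, C, F}, {B, C, E}, {C, E, F}. Prime attributes: {A, B, C, E, F}.
C, F --> B breaks BCNF: {C, F}⁺ = {B, C, F}, so {C, F} is not a superkey.
A, C --> D has non-prime {D} on the right and a non-superkey on the left, so 3NF fails.
{A, C} is a proper subset of the key {A, B, C}, and {A, C}⁺ contains the non-prime attribute {D} — a partial dependency, so 2NF is violated.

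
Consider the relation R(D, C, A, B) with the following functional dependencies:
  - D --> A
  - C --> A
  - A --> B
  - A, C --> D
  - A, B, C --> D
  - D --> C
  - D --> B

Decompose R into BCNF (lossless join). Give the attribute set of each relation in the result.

Candidate keys of the original relation: {C}, {D}.
Within {A, B, C, D}: {A}⁺ ∩ {A, B, C, D} = {A, B}, not the whole set, so A --> B violates BCNF; decompose into {A, B} and {A, C, D}.
{A, B} has no BCNF violation.
{A, C, D} has no BCNF violation.

{A, B}; {A, C, D}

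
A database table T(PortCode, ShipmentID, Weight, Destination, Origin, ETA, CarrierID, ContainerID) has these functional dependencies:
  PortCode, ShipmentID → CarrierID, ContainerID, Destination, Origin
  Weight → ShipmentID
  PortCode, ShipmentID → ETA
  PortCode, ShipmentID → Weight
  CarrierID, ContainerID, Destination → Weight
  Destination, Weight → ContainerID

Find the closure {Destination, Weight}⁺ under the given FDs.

{ContainerID, Destination, ShipmentID, Weight}

Start with {Destination, Weight}.
Weight → ShipmentID applies; add {ShipmentID} → now {Destination, ShipmentID, Weight}.
Destination, Weight → ContainerID applies; add {ContainerID} → now {ContainerID, Destination, ShipmentID, Weight}.
No further FD applies.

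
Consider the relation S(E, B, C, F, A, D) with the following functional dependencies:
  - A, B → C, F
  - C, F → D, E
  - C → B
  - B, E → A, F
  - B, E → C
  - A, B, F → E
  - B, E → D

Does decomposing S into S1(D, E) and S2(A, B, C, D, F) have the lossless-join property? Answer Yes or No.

Common attributes: {D}; their closure is {D}.
Neither S1 nor S2 is contained in that closure, so the decomposition is lossy.

No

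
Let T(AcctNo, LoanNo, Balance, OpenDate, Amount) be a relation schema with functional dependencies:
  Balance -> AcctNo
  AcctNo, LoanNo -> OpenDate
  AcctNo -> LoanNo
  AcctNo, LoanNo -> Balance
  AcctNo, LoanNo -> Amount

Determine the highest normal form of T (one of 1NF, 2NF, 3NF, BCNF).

BCNF

Candidate keys: {AcctNo}, {Balance}. Prime attributes: {AcctNo, Balance}.
The left-hand side of every FD is a superkey, so BCNF is satisfied.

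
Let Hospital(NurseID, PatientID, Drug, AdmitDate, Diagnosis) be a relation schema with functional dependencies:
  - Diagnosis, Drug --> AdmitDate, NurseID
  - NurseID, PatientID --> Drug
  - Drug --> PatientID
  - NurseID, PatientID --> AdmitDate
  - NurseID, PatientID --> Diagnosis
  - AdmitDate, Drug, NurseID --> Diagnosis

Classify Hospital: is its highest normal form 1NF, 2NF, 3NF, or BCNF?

Candidate keys: {Diagnosis, Drug}, {Drug, NurseID}, {NurseID, PatientID}. Prime attributes: {Diagnosis, Drug, NurseID, PatientID}.
For Drug --> PatientID we have {Drug}⁺ = {Drug, PatientID}; {Drug} is not a superkey, so BCNF fails.
But every attribute on its right side ({PatientID}) is prime, and the same holds for every other non-superkey FD, so 3NF still holds.

3NF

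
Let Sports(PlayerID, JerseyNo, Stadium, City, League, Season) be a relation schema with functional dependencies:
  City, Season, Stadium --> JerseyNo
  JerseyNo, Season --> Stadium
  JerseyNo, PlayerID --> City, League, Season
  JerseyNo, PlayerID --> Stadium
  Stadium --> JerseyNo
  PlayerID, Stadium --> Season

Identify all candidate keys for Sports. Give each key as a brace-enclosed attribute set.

Attributes never on any right-hand side: {PlayerID} — every candidate key must contain it.
Closure of {JerseyNo, PlayerID} is {City, JerseyNo, League, PlayerID, Season, Stadium}, the whole schema; {JerseyNo, PlayerID} is a candidate key.
Closure of {PlayerID, Stadium} is {City, JerseyNo, League, PlayerID, Season, Stadium}, the whole schema; {PlayerID, Stadium} is a candidate key.
These are minimal and exhaustive — every other superkey contains one of them.

{JerseyNo, PlayerID}, {PlayerID, Stadium}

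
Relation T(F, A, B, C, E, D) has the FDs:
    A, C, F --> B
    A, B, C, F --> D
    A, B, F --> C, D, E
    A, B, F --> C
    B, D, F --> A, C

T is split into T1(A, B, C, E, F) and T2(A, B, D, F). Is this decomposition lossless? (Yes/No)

Common attributes: {A, B, F}; their closure is {A, B, C, D, E, F}.
T1 is contained in that closure, so T1 ∩ T2 --> T1 holds and the join is lossless.

Yes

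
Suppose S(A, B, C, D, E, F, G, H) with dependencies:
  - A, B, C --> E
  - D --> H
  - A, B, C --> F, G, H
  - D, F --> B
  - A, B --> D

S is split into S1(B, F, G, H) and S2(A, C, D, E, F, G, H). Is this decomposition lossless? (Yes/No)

S1 ∩ S2 = {F, G, H}; its closure under F is {F, G, H}.
S1 ⊄ {F, G, H} and S2 ⊄ {F, G, H}, so the split is lossy.

No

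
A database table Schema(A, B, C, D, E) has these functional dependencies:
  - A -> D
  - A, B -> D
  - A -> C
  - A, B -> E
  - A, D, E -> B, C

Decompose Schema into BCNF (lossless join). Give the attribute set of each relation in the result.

{A, B, E}; {A, C, D}

Candidate keys of the original relation: {A, B}, {A, E}.
{A, B, C, D, E}: {A} determines {A, C, D} here but is not a superkey — split on A -> C, D, giving {A, C, D} and {A, B, E}.
{A, C, D}: every determinant is a superkey — BCNF.
{A, B, E}: every determinant is a superkey — BCNF.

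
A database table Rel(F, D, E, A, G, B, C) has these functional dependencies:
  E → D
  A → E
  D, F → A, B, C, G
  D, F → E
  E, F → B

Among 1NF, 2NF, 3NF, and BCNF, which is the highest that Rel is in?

Candidate keys: {A, F}, {D, F}, {E, F}. Prime attributes: {A, D, E, F}.
For E → D we have {E}⁺ = {D, E}; {E} is not a superkey, so BCNF fails.
Since {D} ⊆ prime attributes and every other non-superkey FD also has a prime right side, the schema is in 3NF.

3NF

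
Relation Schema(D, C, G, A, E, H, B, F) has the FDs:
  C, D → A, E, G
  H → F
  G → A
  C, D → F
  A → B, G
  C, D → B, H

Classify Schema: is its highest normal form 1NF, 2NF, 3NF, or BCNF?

2NF

Candidate key: {C, D}. Prime attributes: {C, D}.
For H → F we have {H}⁺ = {F, H}; {H} is not a superkey, so BCNF fails.
H → F has non-prime {F} on the right and a non-superkey on the left, so 3NF fails.
Checking every proper subset of each key, none determines a non-prime attribute — 2NF is satisfied.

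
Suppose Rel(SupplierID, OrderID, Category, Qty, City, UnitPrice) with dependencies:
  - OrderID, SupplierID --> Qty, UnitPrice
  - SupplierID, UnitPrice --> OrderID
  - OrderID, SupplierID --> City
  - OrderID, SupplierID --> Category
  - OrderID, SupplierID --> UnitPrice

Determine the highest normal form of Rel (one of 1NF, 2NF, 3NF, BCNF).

BCNF

Candidate keys: {OrderID, SupplierID}, {SupplierID, UnitPrice}. Prime attributes: {OrderID, SupplierID, UnitPrice}.
The left-hand side of every FD is a superkey, so BCNF is satisfied.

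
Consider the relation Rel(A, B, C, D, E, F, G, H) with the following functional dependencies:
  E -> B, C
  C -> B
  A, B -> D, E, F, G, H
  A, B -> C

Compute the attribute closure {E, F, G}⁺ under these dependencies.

Start with {E, F, G}.
E -> B, C applies; add {B, C} → now {B, C, E, F, G}.
No further FD applies.

{B, C, E, F, G}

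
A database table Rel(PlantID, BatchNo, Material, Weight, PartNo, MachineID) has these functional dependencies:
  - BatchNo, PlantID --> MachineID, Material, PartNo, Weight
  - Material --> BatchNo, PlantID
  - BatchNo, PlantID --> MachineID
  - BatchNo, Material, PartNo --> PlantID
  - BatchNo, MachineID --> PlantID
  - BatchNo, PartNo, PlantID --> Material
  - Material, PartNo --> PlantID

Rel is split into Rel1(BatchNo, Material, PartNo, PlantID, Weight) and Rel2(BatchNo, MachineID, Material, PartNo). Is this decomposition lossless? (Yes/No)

Rel1 ∩ Rel2 = {BatchNo, Material, PartNo}; its closure under F is {BatchNo, MachineID, Material, PartNo, PlantID, Weight}.
This includes all of Rel1, so the common attributes are a superkey of Rel1 — the join is lossless.

Yes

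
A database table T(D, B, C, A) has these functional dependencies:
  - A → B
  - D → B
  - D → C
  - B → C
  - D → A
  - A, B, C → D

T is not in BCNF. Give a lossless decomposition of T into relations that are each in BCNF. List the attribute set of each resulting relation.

Candidate keys of the original relation: {A}, {D}.
Within {A, B, C, D}: {B}⁺ ∩ {A, B, C, D} = {B, C}, not the whole set, so B → C violates BCNF; decompose into {B, C} and {A, B, D}.
{B, C}: every determinant is a superkey — BCNF.
{A, B, D}: every determinant is a superkey — BCNF.

{A, B, D}; {B, C}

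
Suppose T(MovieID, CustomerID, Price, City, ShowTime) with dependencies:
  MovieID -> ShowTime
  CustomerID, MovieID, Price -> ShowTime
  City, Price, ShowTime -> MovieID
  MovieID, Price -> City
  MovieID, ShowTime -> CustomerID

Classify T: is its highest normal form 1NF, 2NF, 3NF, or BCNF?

1NF

Candidate keys: {City, Price, ShowTime}, {MovieID, Price}. Prime attributes: {City, MovieID, Price, ShowTime}.
MovieID -> ShowTime: {MovieID}⁺ = {CustomerID, MovieID, ShowTime}, which is not all of the attributes, so the left side is not a superkey — BCNF is violated.
MovieID, ShowTime -> CustomerID determines the non-prime attribute {CustomerID} from a non-superkey — 3NF is violated.
The proper key subset {MovieID} of {MovieID, Price} determines non-prime {CustomerID}, so the relation is not even in 2NF.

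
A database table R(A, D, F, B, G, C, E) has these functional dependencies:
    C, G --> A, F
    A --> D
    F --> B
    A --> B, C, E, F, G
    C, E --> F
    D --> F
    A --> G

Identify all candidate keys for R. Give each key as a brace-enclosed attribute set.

Closure of {A} is {A, B, C, D, E, F, G}, the whole schema; {A} is a candidate key.
Closure of {C, G} is {A, B, C, D, E, F, G}, the whole schema; {C, G} is a candidate key.
These are minimal and exhaustive — every other superkey contains one of them.

{A}, {C, G}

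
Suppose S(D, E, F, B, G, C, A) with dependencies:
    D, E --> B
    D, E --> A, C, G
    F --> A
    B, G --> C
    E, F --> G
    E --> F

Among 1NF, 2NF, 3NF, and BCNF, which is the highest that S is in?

1NF

Candidate key: {D, E}. Prime attributes: {D, E}.
F --> A: {F}⁺ = {A, F}, which is not all of the attributes, so the left side is not a superkey — BCNF is violated.
Because {A} is non-prime and the left side of F --> A is not a superkey, the relation is not in 3NF.
The proper key subset {E} of {D, E} determines non-prime {A, F, G}, so the relation is not even in 2NF.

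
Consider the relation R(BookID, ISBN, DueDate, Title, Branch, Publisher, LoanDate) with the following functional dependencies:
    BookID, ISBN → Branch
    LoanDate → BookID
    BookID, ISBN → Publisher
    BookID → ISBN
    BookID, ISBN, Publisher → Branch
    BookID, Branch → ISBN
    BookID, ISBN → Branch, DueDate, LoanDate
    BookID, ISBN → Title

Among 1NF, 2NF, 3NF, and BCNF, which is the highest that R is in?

Candidate keys: {BookID}, {LoanDate}. Prime attributes: {BookID, LoanDate}.
The left-hand side of every FD is a superkey, so BCNF is satisfied.

BCNF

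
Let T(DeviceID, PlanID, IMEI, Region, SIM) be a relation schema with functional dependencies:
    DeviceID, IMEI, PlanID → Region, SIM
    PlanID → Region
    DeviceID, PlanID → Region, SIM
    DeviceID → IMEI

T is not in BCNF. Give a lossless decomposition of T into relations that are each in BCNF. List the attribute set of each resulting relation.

Candidate key of the original relation: {DeviceID, PlanID}.
Within {DeviceID, IMEI, PlanID, Region, SIM}: {PlanID}⁺ ∩ {DeviceID, IMEI, PlanID, Region, SIM} = {PlanID, Region}, not the whole set, so PlanID → Region violates BCNF; decompose into {PlanID, Region} and {DeviceID, IMEI, PlanID, SIM}.
{PlanID, Region}: every determinant is a superkey — BCNF.
Within {DeviceID, IMEI, PlanID, SIM}: {DeviceID}⁺ ∩ {DeviceID, IMEI, PlanID, SIM} = {DeviceID, IMEI}, not the whole set, so DeviceID → IMEI violates BCNF; decompose into {DeviceID, IMEI} and {DeviceID, PlanID, SIM}.
{DeviceID, IMEI}: every determinant is a superkey — BCNF.
{DeviceID, PlanID, SIM}: every determinant is a superkey — BCNF.

{DeviceID, IMEI}; {DeviceID, PlanID, SIM}; {PlanID, Region}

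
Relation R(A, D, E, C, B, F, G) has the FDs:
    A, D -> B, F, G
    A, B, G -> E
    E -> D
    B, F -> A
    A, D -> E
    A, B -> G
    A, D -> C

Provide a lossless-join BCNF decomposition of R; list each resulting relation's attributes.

Candidate keys of the original relation: {A, B}, {A, D}, {A, E}, {B, F}.
Within {A, B, C, D, E, F, G}: {E}⁺ ∩ {A, B, C, D, E, F, G} = {D, E}, not the whole set, so E -> D violates BCNF; decompose into {D, E} and {A, B, C, E, F, G}.
{D, E}: every determinant is a superkey — BCNF.
{A, B, C, E, F, G}: every determinant is a superkey — BCNF.

{A, B, C, E, F, G}; {D, E}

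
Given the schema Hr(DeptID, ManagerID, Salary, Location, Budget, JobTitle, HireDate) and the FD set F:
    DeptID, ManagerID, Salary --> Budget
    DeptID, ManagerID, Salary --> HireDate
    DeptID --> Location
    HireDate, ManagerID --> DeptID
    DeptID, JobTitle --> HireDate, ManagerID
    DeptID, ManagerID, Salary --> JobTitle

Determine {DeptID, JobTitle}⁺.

{DeptID, HireDate, JobTitle, Location, ManagerID}

Start with {DeptID, JobTitle}.
DeptID --> Location applies; add {Location} → now {DeptID, JobTitle, Location}.
DeptID, JobTitle --> HireDate, ManagerID applies; add {HireDate, ManagerID} → now {DeptID, HireDate, JobTitle, Location, ManagerID}.
No further FD applies.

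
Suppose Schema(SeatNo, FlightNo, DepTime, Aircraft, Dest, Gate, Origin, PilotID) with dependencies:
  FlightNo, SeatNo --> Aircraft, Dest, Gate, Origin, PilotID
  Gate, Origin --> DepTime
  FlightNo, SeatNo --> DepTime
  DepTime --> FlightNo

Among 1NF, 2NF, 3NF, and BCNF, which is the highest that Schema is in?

3NF

Candidate keys: {DepTime, SeatNo}, {FlightNo, SeatNo}, {Gate, Origin, SeatNo}. Prime attributes: {DepTime, FlightNo, Gate, Origin, SeatNo}.
Gate, Origin --> DepTime breaks BCNF: {Gate, Origin}⁺ = {DepTime, FlightNo, Gate, Origin}, so {Gate, Origin} is not a superkey.
But every attribute on its right side ({DepTime}) is prime, and the same holds for every other non-superkey FD, so 3NF still holds.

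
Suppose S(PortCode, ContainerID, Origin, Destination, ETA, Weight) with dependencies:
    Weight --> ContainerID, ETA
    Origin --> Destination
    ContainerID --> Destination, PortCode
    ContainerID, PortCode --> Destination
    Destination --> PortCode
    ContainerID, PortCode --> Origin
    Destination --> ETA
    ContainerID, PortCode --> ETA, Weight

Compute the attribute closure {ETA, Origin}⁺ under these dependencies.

Start with {ETA, Origin}.
Origin --> Destination applies; add {Destination} → now {Destination, ETA, Origin}.
Destination --> PortCode applies; add {PortCode} → now {Destination, ETA, Origin, PortCode}.
No further FD applies.

{Destination, ETA, Origin, PortCode}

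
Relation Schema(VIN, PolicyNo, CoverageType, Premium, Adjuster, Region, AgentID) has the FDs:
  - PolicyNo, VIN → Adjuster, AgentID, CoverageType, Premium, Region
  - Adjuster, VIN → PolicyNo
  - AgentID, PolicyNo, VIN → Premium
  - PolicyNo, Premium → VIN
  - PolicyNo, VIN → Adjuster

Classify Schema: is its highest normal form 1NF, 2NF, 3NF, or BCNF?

BCNF

Candidate keys: {Adjuster, VIN}, {PolicyNo, Premium}, {PolicyNo, VIN}. Prime attributes: {Adjuster, PolicyNo, Premium, VIN}.
Each dependency's left side is a superkey — BCNF holds.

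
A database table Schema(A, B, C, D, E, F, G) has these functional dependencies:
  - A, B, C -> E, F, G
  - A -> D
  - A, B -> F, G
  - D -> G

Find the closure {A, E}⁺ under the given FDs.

Start with {A, E}.
A -> D applies; add {D} → now {A, D, E}.
D -> G applies; add {G} → now {A, D, E, G}.
No further FD applies.

{A, D, E, G}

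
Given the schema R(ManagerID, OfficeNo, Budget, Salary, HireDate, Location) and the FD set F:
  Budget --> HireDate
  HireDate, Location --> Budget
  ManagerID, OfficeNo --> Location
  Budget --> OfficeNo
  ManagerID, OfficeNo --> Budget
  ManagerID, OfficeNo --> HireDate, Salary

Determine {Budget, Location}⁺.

Start with {Budget, Location}.
Budget --> HireDate applies; add {HireDate} → now {Budget, HireDate, Location}.
Budget --> OfficeNo applies; add {OfficeNo} → now {Budget, HireDate, Location, OfficeNo}.
No further FD applies.

{Budget, HireDate, Location, OfficeNo}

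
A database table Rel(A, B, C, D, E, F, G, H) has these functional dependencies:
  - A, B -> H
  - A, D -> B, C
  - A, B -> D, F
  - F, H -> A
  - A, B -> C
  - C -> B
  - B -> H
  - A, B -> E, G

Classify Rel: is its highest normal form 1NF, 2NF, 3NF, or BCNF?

3NF

Candidate keys: {A, B}, {A, C}, {A, D}, {B, F}, {C, F}, {D, F, H}. Prime attributes: {A, B, C, D, F, H}.
F, H -> A: {F, H}⁺ = {A, F, H}, which is not all of the attributes, so the left side is not a superkey — BCNF is violated.
Since {A} ⊆ prime attributes and every other non-superkey FD also has a prime right side, the schema is in 3NF.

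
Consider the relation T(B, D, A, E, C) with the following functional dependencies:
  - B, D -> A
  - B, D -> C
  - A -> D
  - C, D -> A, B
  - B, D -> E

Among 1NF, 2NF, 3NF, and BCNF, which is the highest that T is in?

3NF

Candidate keys: {A, B}, {A, C}, {B, D}, {C, D}. Prime attributes: {A, B, C, D}.
A -> D: {A}⁺ = {A, D}, which is not all of the attributes, so the left side is not a superkey — BCNF is violated.
Since {D} ⊆ prime attributes and every other non-superkey FD also has a prime right side, the schema is in 3NF.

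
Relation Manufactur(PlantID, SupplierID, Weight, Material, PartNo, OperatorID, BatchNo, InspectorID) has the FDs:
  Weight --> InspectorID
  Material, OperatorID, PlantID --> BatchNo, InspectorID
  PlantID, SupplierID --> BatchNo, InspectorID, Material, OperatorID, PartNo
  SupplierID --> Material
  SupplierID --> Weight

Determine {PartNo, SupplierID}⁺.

Start with {PartNo, SupplierID}.
SupplierID --> Material applies; add {Material} → now {Material, PartNo, SupplierID}.
SupplierID --> Weight applies; add {Weight} → now {Material, PartNo, SupplierID, Weight}.
Weight --> InspectorID applies; add {InspectorID} → now {InspectorID, Material, PartNo, SupplierID, Weight}.
No further FD applies.

{InspectorID, Material, PartNo, SupplierID, Weight}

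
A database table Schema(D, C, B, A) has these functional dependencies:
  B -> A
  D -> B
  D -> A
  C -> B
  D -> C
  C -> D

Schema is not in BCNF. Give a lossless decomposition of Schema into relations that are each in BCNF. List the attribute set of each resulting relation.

Candidate keys of the original relation: {C}, {D}.
Within {A, B, C, D}: {B}⁺ ∩ {A, B, C, D} = {A, B}, not the whole set, so B -> A violates BCNF; decompose into {A, B} and {B, C, D}.
{A, B} is in BCNF.
{B, C, D} is in BCNF.

{A, B}; {B, C, D}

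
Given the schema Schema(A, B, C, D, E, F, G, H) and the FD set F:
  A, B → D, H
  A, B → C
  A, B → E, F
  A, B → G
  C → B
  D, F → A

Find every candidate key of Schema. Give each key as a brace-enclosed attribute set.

{A, B}⁺ = {A, B, C, D, E, F, G, H}, which is every attribute, so {A, B} is a candidate key.
{A, C}⁺ = {A, B, C, D, E, F, G, H}, which is every attribute, so {A, C} is a candidate key.
{B, D, F}⁺ = {A, B, C, D, E, F, G, H}, which is every attribute, so {B, D, F} is a candidate key.
{C, D, F}⁺ = {A, B, C, D, E, F, G, H}, which is every attribute, so {C, D, F} is a candidate key.
Any other superkey properly contains one of these, so there are no further candidate keys.

{A, B}, {A, C}, {B, D, F}, {C, D, F}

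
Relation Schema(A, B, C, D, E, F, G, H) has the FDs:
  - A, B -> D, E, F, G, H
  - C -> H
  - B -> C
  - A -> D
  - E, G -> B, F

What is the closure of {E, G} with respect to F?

Start with {E, G}.
E, G -> B, F applies; add {B, F} → now {B, E, F, G}.
B -> C applies; add {C} → now {B, C, E, F, G}.
C -> H applies; add {H} → now {B, C, E, F, G, H}.
No further FD applies.

{B, C, E, F, G, H}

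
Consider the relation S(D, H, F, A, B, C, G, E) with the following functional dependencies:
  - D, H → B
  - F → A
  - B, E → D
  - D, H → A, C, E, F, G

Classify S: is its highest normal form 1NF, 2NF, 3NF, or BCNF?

2NF

Candidate keys: {B, E, H}, {D, H}. Prime attributes: {B, D, E, H}.
For F → A we have {F}⁺ = {A, F}; {F} is not a superkey, so BCNF fails.
F → A has non-prime {A} on the right and a non-superkey on the left, so 3NF fails.
No proper subset of a key has a non-prime attribute in its closure, so there is no partial dependency; 2NF holds.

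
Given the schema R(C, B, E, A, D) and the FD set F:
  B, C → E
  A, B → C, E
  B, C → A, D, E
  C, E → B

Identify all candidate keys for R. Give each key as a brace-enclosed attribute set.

{A, B}, {B, C}, {C, E}

Closure of {A, B} is {A, B, C, D, E}, the whole schema; {A, B} is a candidate key.
Closure of {B, C} is {A, B, C, D, E}, the whole schema; {B, C} is a candidate key.
Closure of {C, E} is {A, B, C, D, E}, the whole schema; {C, E} is a candidate key.
These are minimal and exhaustive — every other superkey contains one of them.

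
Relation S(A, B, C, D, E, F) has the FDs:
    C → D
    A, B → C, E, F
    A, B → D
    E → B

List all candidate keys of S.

No FD produces {A}, so it must be in every candidate key.
{A, B}⁺ = {A, B, C, D, E, F}, which is every attribute, so {A, B} is a candidate key.
{A, E}⁺ = {A, B, C, D, E, F}, which is every attribute, so {A, E} is a candidate key.
No proper subset of any of these is a key, and no other minimal superkey exists.

{A, B}, {A, E}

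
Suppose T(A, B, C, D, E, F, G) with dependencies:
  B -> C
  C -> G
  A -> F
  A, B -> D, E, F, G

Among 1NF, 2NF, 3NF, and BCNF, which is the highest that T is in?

1NF

Candidate key: {A, B}. Prime attributes: {A, B}.
B -> C breaks BCNF: {B}⁺ = {B, C, G}, so {B} is not a superkey.
B -> C determines the non-prime attribute {C} from a non-superkey — 3NF is violated.
{A} is a proper subset of the key {A, B}, and {A}⁺ contains the non-prime attribute {F} — a partial dependency, so 2NF is violated.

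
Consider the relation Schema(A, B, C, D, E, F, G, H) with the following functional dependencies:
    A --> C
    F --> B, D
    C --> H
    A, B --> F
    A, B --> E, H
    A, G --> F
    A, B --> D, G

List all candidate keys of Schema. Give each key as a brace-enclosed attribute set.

{A, B}, {A, F}, {A, G}

Attributes never on any right-hand side: {A} — every candidate key must contain it.
Closure of {A, B} is {A, B, C, D, E, F, G, H}, the whole schema; {A, B} is a candidate key.
Closure of {A, F} is {A, B, C, D, E, F, G, H}, the whole schema; {A, F} is a candidate key.
Closure of {A, G} is {A, B, C, D, E, F, G, H}, the whole schema; {A, G} is a candidate key.
Any other superkey properly contains one of these, so there are no further candidate keys.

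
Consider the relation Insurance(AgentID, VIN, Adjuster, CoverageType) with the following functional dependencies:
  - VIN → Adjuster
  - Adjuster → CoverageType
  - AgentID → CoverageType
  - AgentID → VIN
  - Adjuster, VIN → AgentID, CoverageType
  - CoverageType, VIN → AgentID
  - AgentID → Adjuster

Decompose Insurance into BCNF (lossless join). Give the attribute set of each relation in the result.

{Adjuster, AgentID, VIN}; {Adjuster, CoverageType}

Candidate keys of the original relation: {AgentID}, {VIN}.
In {Adjuster, AgentID, CoverageType, VIN}, {Adjuster} is not a superkey ({Adjuster}⁺ restricted to this set is {Adjuster, CoverageType}), so split on Adjuster → CoverageType into {Adjuster, CoverageType} and {Adjuster, AgentID, VIN}.
{Adjuster, CoverageType} has no BCNF violation.
{Adjuster, AgentID, VIN} has no BCNF violation.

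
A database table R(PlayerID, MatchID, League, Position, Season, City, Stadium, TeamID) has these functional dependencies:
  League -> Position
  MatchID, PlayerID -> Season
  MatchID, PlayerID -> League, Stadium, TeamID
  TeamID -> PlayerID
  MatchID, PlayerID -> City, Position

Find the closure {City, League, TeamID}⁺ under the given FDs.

Start with {City, League, TeamID}.
League -> Position applies; add {Position} → now {City, League, Position, TeamID}.
TeamID -> PlayerID applies; add {PlayerID} → now {City, League, PlayerID, Position, TeamID}.
No further FD applies.

{City, League, PlayerID, Position, TeamID}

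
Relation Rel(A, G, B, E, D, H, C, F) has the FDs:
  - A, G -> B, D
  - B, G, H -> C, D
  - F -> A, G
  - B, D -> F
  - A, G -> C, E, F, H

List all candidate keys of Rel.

{F}⁺ = {A, B, C, D, E, F, G, H} — all of the relation — so {F} is a candidate key.
{A, G}⁺ = {A, B, C, D, E, F, G, H} — all of the relation — so {A, G} is a candidate key.
{B, D}⁺ = {A, B, C, D, E, F, G, H} — all of the relation — so {B, D} is a candidate key.
{B, G, H}⁺ = {A, B, C, D, E, F, G, H} — all of the relation — so {B, G, H} is a candidate key.
No proper subset of any of these is a key, and no other minimal superkey exists.

{A, G}, {B, D}, {B, G, H}, {F}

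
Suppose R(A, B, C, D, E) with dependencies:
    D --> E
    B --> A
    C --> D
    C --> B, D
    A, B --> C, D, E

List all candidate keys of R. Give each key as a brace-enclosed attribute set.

{B}, {C}

{B}⁺ = {A, B, C, D, E}, which is every attribute, so {B} is a candidate key.
{C}⁺ = {A, B, C, D, E}, which is every attribute, so {C} is a candidate key.
These are minimal and exhaustive — every other superkey contains one of them.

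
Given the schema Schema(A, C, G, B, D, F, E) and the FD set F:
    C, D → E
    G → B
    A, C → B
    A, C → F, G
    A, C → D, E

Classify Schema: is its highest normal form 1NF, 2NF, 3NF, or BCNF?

Candidate key: {A, C}. Prime attributes: {A, C}.
C, D → E: {C, D}⁺ = {C, D, E}, which is not all of the attributes, so the left side is not a superkey — BCNF is violated.
C, D → E determines the non-prime attribute {E} from a non-superkey — 3NF is violated.
No proper subset of a key has a non-prime attribute in its closure, so there is no partial dependency; 2NF holds.

2NF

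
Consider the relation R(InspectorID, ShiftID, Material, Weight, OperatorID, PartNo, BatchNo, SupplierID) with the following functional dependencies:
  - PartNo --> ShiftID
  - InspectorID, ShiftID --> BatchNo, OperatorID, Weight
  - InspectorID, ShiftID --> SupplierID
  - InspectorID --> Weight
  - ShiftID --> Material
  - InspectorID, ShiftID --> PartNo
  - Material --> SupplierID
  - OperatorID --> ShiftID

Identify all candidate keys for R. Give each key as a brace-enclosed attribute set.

{InspectorID, OperatorID}, {InspectorID, PartNo}, {InspectorID, ShiftID}

No FD produces {InspectorID}, so it must be in every candidate key.
Closure of {InspectorID, OperatorID} is {BatchNo, InspectorID, Material, OperatorID, PartNo, ShiftID, SupplierID, Weight}, the whole schema; {InspectorID, OperatorID} is a candidate key.
Closure of {InspectorID, PartNo} is {BatchNo, InspectorID, Material, OperatorID, PartNo, ShiftID, SupplierID, Weight}, the whole schema; {InspectorID, PartNo} is a candidate key.
Closure of {InspectorID, ShiftID} is {BatchNo, InspectorID, Material, OperatorID, PartNo, ShiftID, SupplierID, Weight}, the whole schema; {InspectorID, ShiftID} is a candidate key.
Any other superkey properly contains one of these, so there are no further candidate keys.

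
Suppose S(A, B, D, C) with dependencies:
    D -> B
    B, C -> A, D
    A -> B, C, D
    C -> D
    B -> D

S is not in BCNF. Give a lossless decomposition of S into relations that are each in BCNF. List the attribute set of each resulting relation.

{A, C, D}; {B, D}

Candidate keys of the original relation: {A}, {C}.
{A, B, C, D}: {D} determines {B, D} here but is not a superkey — split on D -> B, giving {B, D} and {A, C, D}.
{B, D} has no BCNF violation.
{A, C, D} has no BCNF violation.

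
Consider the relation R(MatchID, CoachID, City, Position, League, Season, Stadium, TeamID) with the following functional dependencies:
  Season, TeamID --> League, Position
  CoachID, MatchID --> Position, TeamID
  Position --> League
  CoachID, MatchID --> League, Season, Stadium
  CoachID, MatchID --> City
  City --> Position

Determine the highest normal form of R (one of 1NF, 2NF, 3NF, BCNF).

2NF

Candidate key: {CoachID, MatchID}. Prime attributes: {CoachID, MatchID}.
For Season, TeamID --> League, Position we have {Season, TeamID}⁺ = {League, Position, Season, TeamID}; {Season, TeamID} is not a superkey, so BCNF fails.
Season, TeamID --> League, Position determines the non-prime attributes {League, Position} from a non-superkey — 3NF is violated.
Checking every proper subset of each key, none determines a non-prime attribute — 2NF is satisfied.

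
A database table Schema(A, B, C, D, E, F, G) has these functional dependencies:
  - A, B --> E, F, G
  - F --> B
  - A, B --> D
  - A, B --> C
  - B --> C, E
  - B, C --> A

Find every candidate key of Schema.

{B}, {F}

{B}⁺ = {A, B, C, D, E, F, G}, which is every attribute, so {B} is a candidate key.
{F}⁺ = {A, B, C, D, E, F, G}, which is every attribute, so {F} is a candidate key.
No proper subset of any of these is a key, and no other minimal superkey exists.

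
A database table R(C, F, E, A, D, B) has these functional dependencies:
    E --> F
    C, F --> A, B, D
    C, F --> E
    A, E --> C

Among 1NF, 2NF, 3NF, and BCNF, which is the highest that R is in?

3NF

Candidate keys: {A, E}, {C, E}, {C, F}. Prime attributes: {A, C, E, F}.
E --> F breaks BCNF: {E}⁺ = {E, F}, so {E} is not a superkey.
Since {F} ⊆ prime attributes and every other non-superkey FD also has a prime right side, the schema is in 3NF.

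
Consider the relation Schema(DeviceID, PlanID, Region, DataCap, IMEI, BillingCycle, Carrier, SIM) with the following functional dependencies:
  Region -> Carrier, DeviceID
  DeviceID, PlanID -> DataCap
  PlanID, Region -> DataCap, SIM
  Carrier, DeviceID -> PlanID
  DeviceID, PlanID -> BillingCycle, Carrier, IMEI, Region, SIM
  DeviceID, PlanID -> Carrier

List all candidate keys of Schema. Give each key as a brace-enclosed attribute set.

{Carrier, DeviceID}, {DeviceID, PlanID}, {Region}

{Region}⁺ = {BillingCycle, Carrier, DataCap, DeviceID, IMEI, PlanID, Region, SIM}, which is every attribute, so {Region} is a candidate key.
{Carrier, DeviceID}⁺ = {BillingCycle, Carrier, DataCap, DeviceID, IMEI, PlanID, Region, SIM}, which is every attribute, so {Carrier, DeviceID} is a candidate key.
{DeviceID, PlanID}⁺ = {BillingCycle, Carrier, DataCap, DeviceID, IMEI, PlanID, Region, SIM}, which is every attribute, so {DeviceID, PlanID} is a candidate key.
No proper subset of any of these is a key, and no other minimal superkey exists.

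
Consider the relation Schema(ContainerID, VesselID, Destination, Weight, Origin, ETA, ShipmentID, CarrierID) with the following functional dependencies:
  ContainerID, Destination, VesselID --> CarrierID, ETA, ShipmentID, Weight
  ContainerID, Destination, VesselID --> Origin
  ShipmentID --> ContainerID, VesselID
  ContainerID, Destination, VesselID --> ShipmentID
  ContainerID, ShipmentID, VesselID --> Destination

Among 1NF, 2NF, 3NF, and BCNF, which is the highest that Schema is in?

Candidate keys: {ContainerID, Destination, VesselID}, {ShipmentID}. Prime attributes: {ContainerID, Destination, ShipmentID, VesselID}.
Every FD has a superkey on the left, so the relation is in BCNF.

BCNF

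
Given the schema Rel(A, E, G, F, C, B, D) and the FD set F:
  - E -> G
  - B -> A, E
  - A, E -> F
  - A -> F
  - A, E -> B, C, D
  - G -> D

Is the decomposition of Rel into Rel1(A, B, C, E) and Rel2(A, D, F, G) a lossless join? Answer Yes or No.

No

Rel1 ∩ Rel2 = {A}; its closure under F is {A, F}.
The closure covers neither Rel1 nor Rel2 entirely; the join is not lossless.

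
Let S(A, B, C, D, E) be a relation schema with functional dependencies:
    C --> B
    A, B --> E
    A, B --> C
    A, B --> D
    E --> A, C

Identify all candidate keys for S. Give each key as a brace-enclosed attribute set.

{A, B}, {A, C}, {E}

{E} is a candidate key since {E}⁺ = {A, B, C, D, E} covers every attribute.
{A, B} is a candidate key since {A, B}⁺ = {A, B, C, D, E} covers every attribute.
{A, C} is a candidate key since {A, C}⁺ = {A, B, C, D, E} covers every attribute.
No proper subset of any of these is a key, and no other minimal superkey exists.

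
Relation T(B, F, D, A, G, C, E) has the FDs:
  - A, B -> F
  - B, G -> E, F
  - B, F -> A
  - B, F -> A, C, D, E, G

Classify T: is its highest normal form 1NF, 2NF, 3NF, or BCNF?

Candidate keys: {A, B}, {B, F}, {B, G}. Prime attributes: {A, B, F, G}.
Every FD has a superkey on the left, so the relation is in BCNF.

BCNF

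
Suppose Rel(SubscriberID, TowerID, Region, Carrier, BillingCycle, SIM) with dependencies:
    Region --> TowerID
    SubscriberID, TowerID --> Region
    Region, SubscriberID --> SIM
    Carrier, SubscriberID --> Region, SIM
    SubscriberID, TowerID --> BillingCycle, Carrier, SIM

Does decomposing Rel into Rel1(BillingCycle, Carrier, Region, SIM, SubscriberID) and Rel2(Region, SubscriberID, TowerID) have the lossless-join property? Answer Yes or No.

Yes

Common attributes: {Region, SubscriberID}; their closure is {BillingCycle, Carrier, Region, SIM, SubscriberID, TowerID}.
Since Rel1 ⊆ {BillingCycle, Carrier, Region, SIM, SubscriberID, TowerID}, the intersection is a superkey of Rel1; the decomposition is lossless.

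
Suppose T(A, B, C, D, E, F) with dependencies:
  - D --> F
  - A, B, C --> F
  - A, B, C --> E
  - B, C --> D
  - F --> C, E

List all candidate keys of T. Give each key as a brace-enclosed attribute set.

{A, B, C}, {A, B, D}, {A, B, F}

{A, B} never appear on the right of any FD, so every key must include all of them.
{A, B, C}⁺ = {A, B, C, D, E, F} — all of the relation — so {A, B, C} is a candidate key.
{A, B, D}⁺ = {A, B, C, D, E, F} — all of the relation — so {A, B, D} is a candidate key.
{A, B, F}⁺ = {A, B, C, D, E, F} — all of the relation — so {A, B, F} is a candidate key.
No proper subset of any of these is a key, and no other minimal superkey exists.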